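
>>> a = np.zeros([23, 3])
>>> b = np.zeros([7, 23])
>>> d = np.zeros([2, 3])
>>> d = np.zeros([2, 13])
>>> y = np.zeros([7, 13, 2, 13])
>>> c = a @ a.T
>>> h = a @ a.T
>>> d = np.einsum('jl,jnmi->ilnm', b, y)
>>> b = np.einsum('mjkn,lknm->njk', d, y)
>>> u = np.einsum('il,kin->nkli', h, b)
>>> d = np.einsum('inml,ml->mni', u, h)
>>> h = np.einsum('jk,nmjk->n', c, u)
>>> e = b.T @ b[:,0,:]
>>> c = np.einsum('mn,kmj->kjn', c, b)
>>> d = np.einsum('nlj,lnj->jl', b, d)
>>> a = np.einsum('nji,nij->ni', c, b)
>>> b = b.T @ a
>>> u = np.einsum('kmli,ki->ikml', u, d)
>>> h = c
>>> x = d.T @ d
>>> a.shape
(2, 23)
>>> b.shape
(13, 23, 23)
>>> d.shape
(13, 23)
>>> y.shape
(7, 13, 2, 13)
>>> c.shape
(2, 13, 23)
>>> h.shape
(2, 13, 23)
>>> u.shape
(23, 13, 2, 23)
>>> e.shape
(13, 23, 13)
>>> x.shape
(23, 23)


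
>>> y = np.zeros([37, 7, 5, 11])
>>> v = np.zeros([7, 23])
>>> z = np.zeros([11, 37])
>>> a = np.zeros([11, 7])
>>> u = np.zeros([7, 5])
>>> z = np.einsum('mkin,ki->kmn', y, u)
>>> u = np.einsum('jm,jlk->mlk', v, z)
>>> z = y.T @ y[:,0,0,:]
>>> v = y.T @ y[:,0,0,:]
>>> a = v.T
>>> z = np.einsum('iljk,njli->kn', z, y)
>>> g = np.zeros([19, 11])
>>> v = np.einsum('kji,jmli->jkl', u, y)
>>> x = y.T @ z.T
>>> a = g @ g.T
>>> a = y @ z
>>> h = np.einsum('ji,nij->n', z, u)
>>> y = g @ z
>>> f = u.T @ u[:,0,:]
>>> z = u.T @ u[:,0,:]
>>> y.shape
(19, 37)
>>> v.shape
(37, 23, 5)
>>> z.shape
(11, 37, 11)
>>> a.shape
(37, 7, 5, 37)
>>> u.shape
(23, 37, 11)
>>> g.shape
(19, 11)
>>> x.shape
(11, 5, 7, 11)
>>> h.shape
(23,)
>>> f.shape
(11, 37, 11)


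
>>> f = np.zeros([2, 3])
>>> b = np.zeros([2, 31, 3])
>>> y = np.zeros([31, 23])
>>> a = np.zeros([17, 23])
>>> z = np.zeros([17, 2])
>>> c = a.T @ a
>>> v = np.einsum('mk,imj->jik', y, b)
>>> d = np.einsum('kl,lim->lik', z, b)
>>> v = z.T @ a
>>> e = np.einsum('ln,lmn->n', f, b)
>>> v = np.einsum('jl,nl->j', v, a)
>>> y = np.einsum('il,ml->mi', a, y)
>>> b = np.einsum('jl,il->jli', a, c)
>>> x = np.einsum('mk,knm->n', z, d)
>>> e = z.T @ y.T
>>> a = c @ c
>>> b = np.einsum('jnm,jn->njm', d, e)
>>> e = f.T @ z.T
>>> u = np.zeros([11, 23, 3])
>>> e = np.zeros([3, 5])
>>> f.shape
(2, 3)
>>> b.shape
(31, 2, 17)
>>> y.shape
(31, 17)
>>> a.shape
(23, 23)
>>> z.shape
(17, 2)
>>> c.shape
(23, 23)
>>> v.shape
(2,)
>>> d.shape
(2, 31, 17)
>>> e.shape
(3, 5)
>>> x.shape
(31,)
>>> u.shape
(11, 23, 3)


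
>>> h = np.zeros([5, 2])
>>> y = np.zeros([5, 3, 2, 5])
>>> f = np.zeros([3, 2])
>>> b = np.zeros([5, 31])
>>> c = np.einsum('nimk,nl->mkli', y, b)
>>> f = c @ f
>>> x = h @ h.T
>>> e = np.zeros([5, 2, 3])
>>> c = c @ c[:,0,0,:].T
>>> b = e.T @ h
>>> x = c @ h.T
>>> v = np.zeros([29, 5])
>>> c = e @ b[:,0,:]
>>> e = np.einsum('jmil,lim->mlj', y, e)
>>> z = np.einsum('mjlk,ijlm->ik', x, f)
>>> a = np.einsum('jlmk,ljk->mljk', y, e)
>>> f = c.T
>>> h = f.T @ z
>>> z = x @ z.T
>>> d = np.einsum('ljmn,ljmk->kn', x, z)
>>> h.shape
(5, 2, 5)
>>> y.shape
(5, 3, 2, 5)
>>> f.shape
(2, 2, 5)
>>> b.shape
(3, 2, 2)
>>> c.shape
(5, 2, 2)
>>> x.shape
(2, 5, 31, 5)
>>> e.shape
(3, 5, 5)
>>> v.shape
(29, 5)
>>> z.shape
(2, 5, 31, 2)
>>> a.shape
(2, 3, 5, 5)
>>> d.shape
(2, 5)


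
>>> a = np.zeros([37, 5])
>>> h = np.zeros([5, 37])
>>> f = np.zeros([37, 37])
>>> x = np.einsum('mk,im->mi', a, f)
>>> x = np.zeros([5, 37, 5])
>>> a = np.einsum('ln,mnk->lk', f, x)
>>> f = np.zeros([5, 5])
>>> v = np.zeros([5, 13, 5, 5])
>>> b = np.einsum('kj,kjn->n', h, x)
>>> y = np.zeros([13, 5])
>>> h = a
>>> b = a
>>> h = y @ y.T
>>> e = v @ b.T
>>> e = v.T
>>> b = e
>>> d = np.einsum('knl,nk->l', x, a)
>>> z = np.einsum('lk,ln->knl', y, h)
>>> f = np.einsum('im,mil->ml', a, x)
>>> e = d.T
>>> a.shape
(37, 5)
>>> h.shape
(13, 13)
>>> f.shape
(5, 5)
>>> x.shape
(5, 37, 5)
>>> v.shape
(5, 13, 5, 5)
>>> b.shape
(5, 5, 13, 5)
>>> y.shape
(13, 5)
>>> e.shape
(5,)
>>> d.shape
(5,)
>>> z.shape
(5, 13, 13)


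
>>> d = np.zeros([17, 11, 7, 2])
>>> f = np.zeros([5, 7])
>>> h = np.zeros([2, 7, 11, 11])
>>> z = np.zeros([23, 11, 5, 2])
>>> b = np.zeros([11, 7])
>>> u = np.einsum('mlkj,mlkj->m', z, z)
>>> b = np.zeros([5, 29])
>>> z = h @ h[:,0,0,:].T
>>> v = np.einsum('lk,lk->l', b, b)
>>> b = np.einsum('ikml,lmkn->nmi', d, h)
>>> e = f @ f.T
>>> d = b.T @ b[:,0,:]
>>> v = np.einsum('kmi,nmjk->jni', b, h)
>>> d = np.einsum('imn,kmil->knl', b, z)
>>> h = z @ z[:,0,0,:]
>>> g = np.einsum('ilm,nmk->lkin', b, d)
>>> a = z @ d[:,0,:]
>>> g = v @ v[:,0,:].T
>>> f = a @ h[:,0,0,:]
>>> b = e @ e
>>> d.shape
(2, 17, 2)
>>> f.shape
(2, 7, 11, 2)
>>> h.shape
(2, 7, 11, 2)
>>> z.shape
(2, 7, 11, 2)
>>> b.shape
(5, 5)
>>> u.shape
(23,)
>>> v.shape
(11, 2, 17)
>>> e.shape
(5, 5)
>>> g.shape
(11, 2, 11)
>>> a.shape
(2, 7, 11, 2)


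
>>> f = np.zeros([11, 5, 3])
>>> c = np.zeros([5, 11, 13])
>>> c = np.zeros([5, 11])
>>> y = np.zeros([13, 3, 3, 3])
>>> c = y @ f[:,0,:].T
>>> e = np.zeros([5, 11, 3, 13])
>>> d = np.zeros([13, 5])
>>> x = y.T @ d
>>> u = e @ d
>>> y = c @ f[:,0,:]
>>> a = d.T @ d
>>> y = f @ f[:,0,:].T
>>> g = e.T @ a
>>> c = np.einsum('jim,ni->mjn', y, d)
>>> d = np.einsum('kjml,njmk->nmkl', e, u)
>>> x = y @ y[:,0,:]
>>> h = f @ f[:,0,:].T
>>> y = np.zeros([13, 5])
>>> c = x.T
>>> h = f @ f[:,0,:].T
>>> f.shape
(11, 5, 3)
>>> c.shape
(11, 5, 11)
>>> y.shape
(13, 5)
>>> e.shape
(5, 11, 3, 13)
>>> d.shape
(5, 3, 5, 13)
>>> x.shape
(11, 5, 11)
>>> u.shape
(5, 11, 3, 5)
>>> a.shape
(5, 5)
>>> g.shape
(13, 3, 11, 5)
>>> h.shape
(11, 5, 11)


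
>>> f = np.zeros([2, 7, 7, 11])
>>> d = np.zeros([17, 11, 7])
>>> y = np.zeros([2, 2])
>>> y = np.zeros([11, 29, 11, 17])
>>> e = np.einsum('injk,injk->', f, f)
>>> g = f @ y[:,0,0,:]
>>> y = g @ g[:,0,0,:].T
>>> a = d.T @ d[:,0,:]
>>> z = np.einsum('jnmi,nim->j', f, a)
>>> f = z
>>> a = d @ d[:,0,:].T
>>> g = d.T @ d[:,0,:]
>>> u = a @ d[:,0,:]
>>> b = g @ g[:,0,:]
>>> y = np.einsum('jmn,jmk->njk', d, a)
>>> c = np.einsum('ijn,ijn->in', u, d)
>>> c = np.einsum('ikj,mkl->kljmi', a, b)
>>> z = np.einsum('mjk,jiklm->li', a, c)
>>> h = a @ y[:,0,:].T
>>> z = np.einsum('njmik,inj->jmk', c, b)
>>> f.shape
(2,)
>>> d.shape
(17, 11, 7)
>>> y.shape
(7, 17, 17)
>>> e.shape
()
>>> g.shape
(7, 11, 7)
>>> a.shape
(17, 11, 17)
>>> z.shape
(7, 17, 17)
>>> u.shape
(17, 11, 7)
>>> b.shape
(7, 11, 7)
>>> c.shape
(11, 7, 17, 7, 17)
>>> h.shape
(17, 11, 7)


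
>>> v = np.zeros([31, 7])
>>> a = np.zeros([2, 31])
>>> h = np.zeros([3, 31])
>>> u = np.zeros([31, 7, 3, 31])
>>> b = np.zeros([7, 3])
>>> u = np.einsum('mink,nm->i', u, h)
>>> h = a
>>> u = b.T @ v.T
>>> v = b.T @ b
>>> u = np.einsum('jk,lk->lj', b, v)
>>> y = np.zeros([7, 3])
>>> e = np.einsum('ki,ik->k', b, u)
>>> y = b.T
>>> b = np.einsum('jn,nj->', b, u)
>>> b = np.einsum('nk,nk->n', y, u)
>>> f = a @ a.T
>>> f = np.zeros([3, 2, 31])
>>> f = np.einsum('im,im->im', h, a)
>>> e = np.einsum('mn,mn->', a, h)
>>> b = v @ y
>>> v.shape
(3, 3)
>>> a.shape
(2, 31)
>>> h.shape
(2, 31)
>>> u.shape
(3, 7)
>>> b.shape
(3, 7)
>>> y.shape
(3, 7)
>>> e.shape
()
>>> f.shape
(2, 31)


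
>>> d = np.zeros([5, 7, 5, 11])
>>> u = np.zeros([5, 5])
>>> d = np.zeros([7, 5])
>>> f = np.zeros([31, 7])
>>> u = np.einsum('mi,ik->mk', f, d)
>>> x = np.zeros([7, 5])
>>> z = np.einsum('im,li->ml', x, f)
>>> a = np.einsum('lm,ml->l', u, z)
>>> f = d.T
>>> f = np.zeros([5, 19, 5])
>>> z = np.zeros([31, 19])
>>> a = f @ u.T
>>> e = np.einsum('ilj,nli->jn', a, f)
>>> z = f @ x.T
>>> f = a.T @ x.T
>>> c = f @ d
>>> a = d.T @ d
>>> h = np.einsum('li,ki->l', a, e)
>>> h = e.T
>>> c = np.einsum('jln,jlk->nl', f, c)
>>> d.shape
(7, 5)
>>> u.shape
(31, 5)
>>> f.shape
(31, 19, 7)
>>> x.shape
(7, 5)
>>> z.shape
(5, 19, 7)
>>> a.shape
(5, 5)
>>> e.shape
(31, 5)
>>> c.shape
(7, 19)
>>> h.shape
(5, 31)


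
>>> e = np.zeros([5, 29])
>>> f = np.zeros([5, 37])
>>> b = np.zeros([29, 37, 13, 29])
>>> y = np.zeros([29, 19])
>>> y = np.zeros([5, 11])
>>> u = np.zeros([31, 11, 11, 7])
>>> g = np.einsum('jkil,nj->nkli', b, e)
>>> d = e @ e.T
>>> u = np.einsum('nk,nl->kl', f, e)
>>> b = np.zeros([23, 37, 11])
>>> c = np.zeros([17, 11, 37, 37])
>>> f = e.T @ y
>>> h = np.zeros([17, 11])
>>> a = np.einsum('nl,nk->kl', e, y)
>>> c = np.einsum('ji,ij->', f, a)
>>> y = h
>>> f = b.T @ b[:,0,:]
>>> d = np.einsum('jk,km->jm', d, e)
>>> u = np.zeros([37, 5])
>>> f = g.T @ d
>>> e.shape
(5, 29)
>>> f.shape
(13, 29, 37, 29)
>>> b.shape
(23, 37, 11)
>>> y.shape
(17, 11)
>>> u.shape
(37, 5)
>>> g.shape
(5, 37, 29, 13)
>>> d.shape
(5, 29)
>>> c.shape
()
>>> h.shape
(17, 11)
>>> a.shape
(11, 29)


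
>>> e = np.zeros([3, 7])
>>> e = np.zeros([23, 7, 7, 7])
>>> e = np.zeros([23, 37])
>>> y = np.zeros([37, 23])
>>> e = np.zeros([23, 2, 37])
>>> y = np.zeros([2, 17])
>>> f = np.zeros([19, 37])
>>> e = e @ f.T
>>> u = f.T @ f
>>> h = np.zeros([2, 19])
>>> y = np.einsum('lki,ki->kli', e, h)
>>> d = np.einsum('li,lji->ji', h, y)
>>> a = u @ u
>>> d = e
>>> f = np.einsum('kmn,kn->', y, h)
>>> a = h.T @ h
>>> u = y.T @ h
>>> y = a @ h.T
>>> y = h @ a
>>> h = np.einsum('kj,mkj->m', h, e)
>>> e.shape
(23, 2, 19)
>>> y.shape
(2, 19)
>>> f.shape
()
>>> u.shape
(19, 23, 19)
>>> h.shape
(23,)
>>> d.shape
(23, 2, 19)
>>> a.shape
(19, 19)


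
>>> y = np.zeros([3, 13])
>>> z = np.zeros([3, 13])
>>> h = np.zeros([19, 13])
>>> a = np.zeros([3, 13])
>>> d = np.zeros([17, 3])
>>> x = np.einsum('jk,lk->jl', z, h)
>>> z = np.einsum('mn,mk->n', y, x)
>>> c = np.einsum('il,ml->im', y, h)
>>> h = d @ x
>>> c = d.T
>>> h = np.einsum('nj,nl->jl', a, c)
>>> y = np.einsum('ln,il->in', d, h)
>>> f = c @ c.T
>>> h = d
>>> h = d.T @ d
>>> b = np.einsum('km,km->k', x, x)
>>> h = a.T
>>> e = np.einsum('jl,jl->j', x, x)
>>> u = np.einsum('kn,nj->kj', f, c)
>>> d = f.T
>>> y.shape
(13, 3)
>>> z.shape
(13,)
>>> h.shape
(13, 3)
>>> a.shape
(3, 13)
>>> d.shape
(3, 3)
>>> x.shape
(3, 19)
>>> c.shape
(3, 17)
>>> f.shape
(3, 3)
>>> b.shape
(3,)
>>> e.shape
(3,)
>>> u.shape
(3, 17)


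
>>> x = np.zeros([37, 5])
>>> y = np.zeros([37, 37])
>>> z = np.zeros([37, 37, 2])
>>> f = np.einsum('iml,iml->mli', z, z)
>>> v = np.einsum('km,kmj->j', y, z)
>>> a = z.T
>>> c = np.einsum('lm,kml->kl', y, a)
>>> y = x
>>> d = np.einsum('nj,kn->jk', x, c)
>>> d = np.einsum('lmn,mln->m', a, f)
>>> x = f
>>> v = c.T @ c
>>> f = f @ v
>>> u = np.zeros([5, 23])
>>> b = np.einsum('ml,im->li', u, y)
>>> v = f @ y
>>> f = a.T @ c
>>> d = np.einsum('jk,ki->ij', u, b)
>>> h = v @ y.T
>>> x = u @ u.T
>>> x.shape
(5, 5)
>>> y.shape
(37, 5)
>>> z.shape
(37, 37, 2)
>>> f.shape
(37, 37, 37)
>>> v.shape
(37, 2, 5)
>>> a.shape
(2, 37, 37)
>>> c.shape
(2, 37)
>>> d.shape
(37, 5)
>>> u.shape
(5, 23)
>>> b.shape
(23, 37)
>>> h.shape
(37, 2, 37)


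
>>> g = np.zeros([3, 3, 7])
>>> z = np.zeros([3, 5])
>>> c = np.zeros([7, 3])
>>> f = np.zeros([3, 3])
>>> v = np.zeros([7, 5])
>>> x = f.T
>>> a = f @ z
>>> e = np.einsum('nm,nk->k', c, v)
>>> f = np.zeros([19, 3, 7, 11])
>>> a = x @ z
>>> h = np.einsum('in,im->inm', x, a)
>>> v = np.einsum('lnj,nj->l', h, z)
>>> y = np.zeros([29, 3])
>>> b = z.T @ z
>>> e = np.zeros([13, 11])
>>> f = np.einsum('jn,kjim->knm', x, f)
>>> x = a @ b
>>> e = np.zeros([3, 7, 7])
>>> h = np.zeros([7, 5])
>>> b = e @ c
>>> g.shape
(3, 3, 7)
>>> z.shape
(3, 5)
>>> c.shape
(7, 3)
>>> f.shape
(19, 3, 11)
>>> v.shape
(3,)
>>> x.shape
(3, 5)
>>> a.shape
(3, 5)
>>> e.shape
(3, 7, 7)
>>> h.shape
(7, 5)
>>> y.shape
(29, 3)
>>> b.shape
(3, 7, 3)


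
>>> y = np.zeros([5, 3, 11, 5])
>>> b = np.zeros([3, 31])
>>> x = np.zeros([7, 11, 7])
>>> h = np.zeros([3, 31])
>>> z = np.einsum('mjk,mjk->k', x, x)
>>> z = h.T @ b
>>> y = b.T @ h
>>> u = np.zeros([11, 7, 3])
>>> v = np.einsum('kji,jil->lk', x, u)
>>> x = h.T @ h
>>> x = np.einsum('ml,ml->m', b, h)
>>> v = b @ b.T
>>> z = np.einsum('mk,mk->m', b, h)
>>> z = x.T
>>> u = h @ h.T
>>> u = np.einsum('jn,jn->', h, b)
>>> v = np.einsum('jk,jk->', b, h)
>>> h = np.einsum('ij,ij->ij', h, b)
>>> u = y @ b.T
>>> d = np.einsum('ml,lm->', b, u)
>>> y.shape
(31, 31)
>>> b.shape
(3, 31)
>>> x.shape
(3,)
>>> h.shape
(3, 31)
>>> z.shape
(3,)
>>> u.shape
(31, 3)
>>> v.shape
()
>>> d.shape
()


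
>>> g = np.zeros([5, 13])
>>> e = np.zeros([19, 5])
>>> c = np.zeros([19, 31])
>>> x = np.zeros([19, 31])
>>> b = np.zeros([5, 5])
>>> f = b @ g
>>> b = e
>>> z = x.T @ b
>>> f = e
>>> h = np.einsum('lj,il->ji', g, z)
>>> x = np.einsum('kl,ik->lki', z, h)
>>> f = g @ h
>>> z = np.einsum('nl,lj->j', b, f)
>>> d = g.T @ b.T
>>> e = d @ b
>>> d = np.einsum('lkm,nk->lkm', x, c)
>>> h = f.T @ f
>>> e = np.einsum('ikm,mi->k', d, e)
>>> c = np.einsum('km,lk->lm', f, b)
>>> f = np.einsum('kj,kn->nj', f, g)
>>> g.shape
(5, 13)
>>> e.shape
(31,)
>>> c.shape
(19, 31)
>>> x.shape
(5, 31, 13)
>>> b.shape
(19, 5)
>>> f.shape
(13, 31)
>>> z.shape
(31,)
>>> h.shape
(31, 31)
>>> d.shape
(5, 31, 13)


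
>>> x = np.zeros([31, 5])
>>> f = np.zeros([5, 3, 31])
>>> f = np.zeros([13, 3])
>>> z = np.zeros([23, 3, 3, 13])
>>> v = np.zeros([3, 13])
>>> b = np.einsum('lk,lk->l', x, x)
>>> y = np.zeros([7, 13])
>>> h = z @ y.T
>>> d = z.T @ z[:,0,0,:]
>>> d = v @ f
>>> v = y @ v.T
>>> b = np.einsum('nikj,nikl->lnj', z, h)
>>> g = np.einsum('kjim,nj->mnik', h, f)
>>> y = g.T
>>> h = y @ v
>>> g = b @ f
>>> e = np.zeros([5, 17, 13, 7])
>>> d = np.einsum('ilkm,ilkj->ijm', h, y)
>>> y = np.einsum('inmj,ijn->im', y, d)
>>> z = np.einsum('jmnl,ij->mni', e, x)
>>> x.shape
(31, 5)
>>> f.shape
(13, 3)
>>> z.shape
(17, 13, 31)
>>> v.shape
(7, 3)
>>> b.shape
(7, 23, 13)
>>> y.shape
(23, 13)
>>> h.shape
(23, 3, 13, 3)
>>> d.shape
(23, 7, 3)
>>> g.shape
(7, 23, 3)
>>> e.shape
(5, 17, 13, 7)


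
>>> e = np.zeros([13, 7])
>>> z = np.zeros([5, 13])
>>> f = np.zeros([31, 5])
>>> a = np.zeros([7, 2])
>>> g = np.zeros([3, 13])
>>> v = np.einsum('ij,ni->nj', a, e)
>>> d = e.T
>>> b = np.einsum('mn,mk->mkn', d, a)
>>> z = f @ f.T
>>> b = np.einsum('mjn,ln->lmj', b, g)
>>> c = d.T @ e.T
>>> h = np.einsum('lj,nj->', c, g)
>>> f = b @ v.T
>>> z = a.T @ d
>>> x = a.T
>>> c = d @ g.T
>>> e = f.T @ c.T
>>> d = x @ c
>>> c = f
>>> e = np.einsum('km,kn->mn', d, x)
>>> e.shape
(3, 7)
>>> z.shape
(2, 13)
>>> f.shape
(3, 7, 13)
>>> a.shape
(7, 2)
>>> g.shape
(3, 13)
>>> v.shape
(13, 2)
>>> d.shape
(2, 3)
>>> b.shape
(3, 7, 2)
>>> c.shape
(3, 7, 13)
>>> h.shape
()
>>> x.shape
(2, 7)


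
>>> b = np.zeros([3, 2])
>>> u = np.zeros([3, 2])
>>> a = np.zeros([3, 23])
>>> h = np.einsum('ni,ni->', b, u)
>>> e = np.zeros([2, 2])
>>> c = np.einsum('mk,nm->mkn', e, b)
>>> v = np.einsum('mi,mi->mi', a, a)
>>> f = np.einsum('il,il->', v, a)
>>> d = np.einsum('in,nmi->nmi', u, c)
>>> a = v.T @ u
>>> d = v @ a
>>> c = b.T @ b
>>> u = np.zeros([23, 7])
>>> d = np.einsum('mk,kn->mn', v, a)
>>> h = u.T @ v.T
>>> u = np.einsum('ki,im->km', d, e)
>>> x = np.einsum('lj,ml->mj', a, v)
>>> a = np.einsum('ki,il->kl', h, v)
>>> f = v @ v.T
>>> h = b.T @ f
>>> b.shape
(3, 2)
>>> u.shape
(3, 2)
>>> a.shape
(7, 23)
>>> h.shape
(2, 3)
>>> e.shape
(2, 2)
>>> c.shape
(2, 2)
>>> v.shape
(3, 23)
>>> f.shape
(3, 3)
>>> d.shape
(3, 2)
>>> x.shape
(3, 2)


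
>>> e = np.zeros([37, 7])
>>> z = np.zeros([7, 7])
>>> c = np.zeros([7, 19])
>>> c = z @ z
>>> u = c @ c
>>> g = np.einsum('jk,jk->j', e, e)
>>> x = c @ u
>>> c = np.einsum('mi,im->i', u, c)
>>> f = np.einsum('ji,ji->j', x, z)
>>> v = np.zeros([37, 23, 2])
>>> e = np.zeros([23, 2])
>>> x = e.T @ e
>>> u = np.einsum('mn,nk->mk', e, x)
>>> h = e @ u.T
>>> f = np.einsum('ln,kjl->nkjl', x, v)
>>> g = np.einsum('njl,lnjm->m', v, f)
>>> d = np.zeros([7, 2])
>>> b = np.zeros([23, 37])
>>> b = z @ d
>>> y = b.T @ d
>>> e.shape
(23, 2)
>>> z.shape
(7, 7)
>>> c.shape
(7,)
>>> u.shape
(23, 2)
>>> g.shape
(2,)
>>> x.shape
(2, 2)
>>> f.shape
(2, 37, 23, 2)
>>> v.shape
(37, 23, 2)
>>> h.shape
(23, 23)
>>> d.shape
(7, 2)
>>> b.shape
(7, 2)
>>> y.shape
(2, 2)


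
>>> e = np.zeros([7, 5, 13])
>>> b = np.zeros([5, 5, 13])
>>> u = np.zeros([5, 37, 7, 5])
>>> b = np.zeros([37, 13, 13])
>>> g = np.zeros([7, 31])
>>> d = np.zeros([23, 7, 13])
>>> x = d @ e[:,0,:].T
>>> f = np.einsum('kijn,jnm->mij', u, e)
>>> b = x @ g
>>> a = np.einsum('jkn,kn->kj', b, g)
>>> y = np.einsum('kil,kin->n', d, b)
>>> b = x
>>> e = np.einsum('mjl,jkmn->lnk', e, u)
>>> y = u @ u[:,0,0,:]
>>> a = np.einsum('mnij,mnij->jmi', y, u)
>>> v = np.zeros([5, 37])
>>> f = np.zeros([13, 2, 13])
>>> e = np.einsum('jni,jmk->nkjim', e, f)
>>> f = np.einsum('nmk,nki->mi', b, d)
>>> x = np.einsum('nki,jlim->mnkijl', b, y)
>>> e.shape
(5, 13, 13, 37, 2)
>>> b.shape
(23, 7, 7)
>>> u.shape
(5, 37, 7, 5)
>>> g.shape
(7, 31)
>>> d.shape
(23, 7, 13)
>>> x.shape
(5, 23, 7, 7, 5, 37)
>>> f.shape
(7, 13)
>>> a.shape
(5, 5, 7)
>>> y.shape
(5, 37, 7, 5)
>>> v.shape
(5, 37)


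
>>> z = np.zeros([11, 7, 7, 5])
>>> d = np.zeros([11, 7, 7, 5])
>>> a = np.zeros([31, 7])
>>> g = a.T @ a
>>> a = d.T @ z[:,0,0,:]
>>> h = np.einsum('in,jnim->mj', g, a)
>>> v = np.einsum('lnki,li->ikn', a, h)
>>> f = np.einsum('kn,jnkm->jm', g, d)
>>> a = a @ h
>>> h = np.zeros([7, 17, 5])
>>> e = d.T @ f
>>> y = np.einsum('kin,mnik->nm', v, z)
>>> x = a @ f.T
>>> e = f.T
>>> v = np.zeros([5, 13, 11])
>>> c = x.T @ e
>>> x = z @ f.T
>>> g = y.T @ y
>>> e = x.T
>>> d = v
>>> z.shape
(11, 7, 7, 5)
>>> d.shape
(5, 13, 11)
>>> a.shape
(5, 7, 7, 5)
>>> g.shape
(11, 11)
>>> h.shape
(7, 17, 5)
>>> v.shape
(5, 13, 11)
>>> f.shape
(11, 5)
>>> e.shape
(11, 7, 7, 11)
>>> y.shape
(7, 11)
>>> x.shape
(11, 7, 7, 11)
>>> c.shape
(11, 7, 7, 11)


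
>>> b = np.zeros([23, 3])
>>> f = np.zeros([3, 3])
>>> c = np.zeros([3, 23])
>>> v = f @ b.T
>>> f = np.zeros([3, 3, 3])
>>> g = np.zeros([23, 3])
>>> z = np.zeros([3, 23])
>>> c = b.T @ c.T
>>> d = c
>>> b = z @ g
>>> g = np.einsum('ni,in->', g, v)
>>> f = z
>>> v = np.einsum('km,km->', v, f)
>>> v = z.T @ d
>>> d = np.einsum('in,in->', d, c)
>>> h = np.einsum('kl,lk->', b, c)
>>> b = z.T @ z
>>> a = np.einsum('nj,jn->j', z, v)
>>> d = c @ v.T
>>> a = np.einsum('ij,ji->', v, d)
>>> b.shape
(23, 23)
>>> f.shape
(3, 23)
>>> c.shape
(3, 3)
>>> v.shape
(23, 3)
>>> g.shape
()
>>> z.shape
(3, 23)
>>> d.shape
(3, 23)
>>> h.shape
()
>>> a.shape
()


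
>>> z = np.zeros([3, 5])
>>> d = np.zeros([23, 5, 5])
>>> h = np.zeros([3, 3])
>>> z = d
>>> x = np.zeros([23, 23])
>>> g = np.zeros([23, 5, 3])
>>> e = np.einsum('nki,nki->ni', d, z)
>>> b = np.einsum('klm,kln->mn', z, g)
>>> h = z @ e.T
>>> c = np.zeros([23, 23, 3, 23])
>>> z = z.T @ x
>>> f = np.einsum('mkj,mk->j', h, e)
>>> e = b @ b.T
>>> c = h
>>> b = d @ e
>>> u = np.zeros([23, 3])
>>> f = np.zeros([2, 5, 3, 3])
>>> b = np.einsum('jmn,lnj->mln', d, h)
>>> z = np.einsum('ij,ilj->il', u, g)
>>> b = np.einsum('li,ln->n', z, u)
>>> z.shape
(23, 5)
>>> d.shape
(23, 5, 5)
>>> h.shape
(23, 5, 23)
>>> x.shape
(23, 23)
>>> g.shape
(23, 5, 3)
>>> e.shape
(5, 5)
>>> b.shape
(3,)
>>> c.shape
(23, 5, 23)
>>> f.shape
(2, 5, 3, 3)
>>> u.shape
(23, 3)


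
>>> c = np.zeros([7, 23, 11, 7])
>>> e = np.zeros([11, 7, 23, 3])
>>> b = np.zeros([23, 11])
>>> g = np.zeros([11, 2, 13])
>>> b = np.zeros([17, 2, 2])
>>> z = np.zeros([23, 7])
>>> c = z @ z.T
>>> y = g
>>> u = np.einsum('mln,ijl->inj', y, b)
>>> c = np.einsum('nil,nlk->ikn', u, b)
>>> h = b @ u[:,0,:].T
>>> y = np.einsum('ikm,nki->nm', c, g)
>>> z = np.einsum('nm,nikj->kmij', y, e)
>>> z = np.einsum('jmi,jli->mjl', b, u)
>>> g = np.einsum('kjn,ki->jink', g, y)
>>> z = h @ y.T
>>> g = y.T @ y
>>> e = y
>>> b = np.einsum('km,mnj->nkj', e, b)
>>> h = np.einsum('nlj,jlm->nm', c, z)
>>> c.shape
(13, 2, 17)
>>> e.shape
(11, 17)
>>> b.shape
(2, 11, 2)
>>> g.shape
(17, 17)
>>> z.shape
(17, 2, 11)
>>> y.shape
(11, 17)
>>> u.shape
(17, 13, 2)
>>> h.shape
(13, 11)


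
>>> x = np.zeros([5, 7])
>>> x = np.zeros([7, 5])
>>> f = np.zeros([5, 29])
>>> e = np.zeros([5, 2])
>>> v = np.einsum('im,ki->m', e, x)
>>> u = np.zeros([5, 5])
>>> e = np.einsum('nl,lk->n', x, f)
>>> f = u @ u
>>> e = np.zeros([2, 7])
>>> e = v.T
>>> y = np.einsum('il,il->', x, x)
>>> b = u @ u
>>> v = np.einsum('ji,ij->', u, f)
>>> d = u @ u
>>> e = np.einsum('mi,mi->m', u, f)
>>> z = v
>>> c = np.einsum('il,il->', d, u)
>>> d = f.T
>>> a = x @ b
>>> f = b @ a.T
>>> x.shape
(7, 5)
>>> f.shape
(5, 7)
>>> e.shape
(5,)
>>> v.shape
()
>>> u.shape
(5, 5)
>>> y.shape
()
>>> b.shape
(5, 5)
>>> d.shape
(5, 5)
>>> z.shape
()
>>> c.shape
()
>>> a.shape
(7, 5)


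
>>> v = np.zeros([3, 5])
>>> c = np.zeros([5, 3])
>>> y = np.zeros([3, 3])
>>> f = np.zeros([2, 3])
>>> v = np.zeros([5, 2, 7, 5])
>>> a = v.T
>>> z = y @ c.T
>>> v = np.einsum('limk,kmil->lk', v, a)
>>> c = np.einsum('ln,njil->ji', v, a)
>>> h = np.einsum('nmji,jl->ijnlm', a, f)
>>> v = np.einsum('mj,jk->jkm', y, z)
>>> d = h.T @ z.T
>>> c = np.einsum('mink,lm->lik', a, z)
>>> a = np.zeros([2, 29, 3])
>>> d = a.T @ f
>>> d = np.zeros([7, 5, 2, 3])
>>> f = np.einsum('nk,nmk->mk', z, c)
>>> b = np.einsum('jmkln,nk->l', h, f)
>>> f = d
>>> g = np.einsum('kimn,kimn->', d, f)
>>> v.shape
(3, 5, 3)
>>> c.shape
(3, 7, 5)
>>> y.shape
(3, 3)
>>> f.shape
(7, 5, 2, 3)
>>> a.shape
(2, 29, 3)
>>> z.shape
(3, 5)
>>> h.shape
(5, 2, 5, 3, 7)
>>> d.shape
(7, 5, 2, 3)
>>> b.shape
(3,)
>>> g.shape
()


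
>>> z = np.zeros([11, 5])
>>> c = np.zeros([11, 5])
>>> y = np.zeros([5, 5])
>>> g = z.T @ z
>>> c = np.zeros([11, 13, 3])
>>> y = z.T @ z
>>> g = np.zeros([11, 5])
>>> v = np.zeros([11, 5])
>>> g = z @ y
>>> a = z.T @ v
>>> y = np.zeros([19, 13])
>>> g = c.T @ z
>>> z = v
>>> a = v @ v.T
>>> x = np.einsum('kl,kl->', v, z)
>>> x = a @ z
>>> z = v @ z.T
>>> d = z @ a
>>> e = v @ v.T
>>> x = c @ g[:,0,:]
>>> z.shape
(11, 11)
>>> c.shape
(11, 13, 3)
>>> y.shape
(19, 13)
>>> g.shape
(3, 13, 5)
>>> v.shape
(11, 5)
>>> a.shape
(11, 11)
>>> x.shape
(11, 13, 5)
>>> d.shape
(11, 11)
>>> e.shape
(11, 11)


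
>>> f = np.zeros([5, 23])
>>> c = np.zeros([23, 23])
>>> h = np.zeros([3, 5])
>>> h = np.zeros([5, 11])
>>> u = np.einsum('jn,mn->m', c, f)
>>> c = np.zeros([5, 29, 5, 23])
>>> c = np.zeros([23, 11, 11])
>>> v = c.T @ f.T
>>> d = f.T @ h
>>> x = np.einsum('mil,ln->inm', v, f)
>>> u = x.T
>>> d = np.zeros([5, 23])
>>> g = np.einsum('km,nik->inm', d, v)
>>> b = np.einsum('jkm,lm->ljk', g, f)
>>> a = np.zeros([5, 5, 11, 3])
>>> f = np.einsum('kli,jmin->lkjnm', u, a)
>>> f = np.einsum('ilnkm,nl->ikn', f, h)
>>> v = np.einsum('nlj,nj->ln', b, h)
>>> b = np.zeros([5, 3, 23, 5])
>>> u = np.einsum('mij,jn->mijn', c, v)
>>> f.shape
(23, 3, 5)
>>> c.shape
(23, 11, 11)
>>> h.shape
(5, 11)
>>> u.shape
(23, 11, 11, 5)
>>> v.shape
(11, 5)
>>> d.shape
(5, 23)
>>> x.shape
(11, 23, 11)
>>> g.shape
(11, 11, 23)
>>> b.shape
(5, 3, 23, 5)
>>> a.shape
(5, 5, 11, 3)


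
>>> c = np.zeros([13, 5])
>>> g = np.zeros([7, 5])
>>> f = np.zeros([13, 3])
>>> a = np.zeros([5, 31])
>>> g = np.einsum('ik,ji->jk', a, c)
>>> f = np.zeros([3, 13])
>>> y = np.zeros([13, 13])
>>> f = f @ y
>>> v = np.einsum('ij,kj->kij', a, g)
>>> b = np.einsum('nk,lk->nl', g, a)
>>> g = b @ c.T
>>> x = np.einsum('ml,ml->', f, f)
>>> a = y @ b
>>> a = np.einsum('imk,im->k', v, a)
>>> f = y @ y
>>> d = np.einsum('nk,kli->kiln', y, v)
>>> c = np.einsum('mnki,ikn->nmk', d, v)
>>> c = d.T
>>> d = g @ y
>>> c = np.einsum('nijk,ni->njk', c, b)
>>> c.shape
(13, 31, 13)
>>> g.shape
(13, 13)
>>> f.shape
(13, 13)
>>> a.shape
(31,)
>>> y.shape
(13, 13)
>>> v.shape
(13, 5, 31)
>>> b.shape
(13, 5)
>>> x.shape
()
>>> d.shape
(13, 13)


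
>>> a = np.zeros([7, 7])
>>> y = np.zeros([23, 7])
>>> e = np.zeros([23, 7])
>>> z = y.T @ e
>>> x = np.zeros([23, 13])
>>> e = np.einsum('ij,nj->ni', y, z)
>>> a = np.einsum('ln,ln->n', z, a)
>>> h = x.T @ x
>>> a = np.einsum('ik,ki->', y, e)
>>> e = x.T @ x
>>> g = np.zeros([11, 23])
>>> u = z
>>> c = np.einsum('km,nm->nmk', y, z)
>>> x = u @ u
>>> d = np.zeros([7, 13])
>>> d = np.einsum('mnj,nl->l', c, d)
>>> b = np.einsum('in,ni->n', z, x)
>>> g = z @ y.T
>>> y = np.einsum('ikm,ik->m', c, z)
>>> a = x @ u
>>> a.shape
(7, 7)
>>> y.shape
(23,)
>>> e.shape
(13, 13)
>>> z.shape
(7, 7)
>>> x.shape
(7, 7)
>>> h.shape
(13, 13)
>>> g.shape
(7, 23)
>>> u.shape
(7, 7)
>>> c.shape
(7, 7, 23)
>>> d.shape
(13,)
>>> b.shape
(7,)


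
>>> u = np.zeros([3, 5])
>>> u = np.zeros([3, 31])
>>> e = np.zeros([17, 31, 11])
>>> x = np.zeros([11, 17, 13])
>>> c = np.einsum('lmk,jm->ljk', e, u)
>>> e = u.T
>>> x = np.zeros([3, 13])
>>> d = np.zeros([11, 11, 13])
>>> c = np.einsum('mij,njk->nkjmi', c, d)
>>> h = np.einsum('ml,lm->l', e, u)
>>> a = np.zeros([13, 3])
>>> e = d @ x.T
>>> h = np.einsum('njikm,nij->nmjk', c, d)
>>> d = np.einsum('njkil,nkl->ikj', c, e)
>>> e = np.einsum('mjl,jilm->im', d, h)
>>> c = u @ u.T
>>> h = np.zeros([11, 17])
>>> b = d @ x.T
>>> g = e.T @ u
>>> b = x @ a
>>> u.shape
(3, 31)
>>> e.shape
(3, 17)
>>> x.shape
(3, 13)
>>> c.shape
(3, 3)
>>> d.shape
(17, 11, 13)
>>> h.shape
(11, 17)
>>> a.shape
(13, 3)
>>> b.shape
(3, 3)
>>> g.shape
(17, 31)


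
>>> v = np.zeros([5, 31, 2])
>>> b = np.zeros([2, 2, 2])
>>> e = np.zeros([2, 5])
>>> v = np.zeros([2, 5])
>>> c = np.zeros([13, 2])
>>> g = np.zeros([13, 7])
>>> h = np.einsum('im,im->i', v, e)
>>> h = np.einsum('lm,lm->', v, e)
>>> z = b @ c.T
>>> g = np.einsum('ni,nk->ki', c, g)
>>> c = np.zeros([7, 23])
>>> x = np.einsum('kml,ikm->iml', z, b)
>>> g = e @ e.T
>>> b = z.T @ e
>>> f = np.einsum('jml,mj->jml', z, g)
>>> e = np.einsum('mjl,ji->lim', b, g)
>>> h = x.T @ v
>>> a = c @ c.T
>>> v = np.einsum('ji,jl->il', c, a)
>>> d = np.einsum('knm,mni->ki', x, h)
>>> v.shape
(23, 7)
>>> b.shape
(13, 2, 5)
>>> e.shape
(5, 2, 13)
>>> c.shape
(7, 23)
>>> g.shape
(2, 2)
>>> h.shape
(13, 2, 5)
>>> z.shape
(2, 2, 13)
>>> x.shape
(2, 2, 13)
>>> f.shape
(2, 2, 13)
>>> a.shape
(7, 7)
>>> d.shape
(2, 5)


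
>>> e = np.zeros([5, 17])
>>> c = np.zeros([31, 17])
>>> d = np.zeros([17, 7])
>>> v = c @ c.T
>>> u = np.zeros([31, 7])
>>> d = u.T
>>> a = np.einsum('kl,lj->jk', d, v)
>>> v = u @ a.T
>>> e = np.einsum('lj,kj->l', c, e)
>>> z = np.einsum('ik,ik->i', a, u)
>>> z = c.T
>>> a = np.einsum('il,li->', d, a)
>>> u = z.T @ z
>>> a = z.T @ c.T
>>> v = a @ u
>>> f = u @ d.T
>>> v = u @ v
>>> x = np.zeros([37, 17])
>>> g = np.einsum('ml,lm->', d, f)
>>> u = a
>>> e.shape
(31,)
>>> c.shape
(31, 17)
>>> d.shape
(7, 31)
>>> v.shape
(31, 31)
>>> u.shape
(31, 31)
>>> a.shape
(31, 31)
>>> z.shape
(17, 31)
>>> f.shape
(31, 7)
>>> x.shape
(37, 17)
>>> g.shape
()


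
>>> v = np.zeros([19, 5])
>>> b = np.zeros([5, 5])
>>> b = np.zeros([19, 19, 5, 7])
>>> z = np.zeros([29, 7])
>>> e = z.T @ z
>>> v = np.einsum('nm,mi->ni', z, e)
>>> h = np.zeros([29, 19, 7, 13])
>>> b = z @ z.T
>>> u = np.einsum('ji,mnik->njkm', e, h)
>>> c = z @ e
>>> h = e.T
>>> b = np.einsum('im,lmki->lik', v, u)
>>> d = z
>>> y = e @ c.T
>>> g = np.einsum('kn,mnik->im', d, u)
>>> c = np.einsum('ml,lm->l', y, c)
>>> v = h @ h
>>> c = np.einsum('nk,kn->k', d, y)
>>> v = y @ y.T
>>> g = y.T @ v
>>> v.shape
(7, 7)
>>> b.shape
(19, 29, 13)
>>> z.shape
(29, 7)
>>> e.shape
(7, 7)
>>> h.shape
(7, 7)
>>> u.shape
(19, 7, 13, 29)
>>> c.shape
(7,)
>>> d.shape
(29, 7)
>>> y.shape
(7, 29)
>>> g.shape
(29, 7)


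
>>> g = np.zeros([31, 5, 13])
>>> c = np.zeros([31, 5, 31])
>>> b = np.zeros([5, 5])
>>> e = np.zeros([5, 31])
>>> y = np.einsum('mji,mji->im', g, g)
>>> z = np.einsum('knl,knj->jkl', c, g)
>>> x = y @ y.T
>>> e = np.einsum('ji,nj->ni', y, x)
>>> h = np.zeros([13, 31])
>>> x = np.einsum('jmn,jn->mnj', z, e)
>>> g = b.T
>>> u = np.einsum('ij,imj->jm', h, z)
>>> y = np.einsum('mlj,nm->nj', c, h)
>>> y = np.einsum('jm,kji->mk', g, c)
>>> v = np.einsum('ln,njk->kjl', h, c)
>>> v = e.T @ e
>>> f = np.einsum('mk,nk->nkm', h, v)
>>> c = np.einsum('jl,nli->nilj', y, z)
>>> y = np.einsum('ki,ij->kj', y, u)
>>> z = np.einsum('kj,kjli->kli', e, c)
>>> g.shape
(5, 5)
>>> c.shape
(13, 31, 31, 5)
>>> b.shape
(5, 5)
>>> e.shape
(13, 31)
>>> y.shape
(5, 31)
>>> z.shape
(13, 31, 5)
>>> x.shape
(31, 31, 13)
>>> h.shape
(13, 31)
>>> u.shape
(31, 31)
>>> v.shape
(31, 31)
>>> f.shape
(31, 31, 13)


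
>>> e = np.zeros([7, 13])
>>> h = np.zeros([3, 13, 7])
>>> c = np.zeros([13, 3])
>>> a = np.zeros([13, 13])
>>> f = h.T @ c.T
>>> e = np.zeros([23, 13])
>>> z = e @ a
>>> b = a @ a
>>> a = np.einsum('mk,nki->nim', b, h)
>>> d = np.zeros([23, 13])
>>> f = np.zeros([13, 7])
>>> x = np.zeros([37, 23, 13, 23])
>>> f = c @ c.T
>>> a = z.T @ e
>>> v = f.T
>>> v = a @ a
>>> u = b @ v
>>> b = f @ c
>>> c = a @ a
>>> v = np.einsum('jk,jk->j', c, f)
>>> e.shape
(23, 13)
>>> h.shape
(3, 13, 7)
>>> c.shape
(13, 13)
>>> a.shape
(13, 13)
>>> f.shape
(13, 13)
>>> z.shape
(23, 13)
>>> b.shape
(13, 3)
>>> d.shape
(23, 13)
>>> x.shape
(37, 23, 13, 23)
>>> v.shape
(13,)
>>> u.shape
(13, 13)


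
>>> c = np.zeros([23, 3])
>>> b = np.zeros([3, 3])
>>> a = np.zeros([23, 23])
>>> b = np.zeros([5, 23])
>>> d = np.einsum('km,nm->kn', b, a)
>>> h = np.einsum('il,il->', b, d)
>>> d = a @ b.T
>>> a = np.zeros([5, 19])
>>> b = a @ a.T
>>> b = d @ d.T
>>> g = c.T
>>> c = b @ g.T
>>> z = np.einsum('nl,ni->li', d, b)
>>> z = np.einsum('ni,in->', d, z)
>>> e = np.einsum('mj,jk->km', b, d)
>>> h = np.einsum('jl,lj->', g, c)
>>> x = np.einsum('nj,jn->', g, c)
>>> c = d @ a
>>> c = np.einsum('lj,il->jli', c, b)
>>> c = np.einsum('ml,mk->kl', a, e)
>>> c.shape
(23, 19)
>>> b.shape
(23, 23)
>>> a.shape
(5, 19)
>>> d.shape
(23, 5)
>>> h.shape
()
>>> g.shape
(3, 23)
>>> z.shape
()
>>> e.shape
(5, 23)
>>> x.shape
()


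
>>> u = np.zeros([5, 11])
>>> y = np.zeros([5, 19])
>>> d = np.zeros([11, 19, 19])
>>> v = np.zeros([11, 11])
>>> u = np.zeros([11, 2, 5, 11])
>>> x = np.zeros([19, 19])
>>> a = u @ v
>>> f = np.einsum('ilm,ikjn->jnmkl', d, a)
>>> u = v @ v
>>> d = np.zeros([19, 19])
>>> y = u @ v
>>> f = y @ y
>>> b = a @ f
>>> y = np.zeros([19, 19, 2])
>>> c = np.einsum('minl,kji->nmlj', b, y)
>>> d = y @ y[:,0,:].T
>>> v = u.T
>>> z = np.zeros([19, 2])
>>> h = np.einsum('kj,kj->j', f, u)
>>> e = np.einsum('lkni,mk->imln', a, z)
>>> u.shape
(11, 11)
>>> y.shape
(19, 19, 2)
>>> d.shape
(19, 19, 19)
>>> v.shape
(11, 11)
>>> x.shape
(19, 19)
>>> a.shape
(11, 2, 5, 11)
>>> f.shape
(11, 11)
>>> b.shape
(11, 2, 5, 11)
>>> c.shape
(5, 11, 11, 19)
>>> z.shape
(19, 2)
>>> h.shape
(11,)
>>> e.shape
(11, 19, 11, 5)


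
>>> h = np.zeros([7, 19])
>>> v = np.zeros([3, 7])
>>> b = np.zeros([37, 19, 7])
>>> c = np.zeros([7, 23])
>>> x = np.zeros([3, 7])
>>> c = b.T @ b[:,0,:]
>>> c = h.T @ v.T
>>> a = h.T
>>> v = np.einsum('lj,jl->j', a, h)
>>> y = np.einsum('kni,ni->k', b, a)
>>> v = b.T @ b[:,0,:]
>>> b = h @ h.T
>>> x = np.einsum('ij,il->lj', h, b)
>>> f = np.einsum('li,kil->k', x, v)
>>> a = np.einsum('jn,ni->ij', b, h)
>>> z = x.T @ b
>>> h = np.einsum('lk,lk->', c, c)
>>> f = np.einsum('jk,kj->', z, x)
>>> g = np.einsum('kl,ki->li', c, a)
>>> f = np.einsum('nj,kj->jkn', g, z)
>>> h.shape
()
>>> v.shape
(7, 19, 7)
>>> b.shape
(7, 7)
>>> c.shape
(19, 3)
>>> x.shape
(7, 19)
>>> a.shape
(19, 7)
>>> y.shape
(37,)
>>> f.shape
(7, 19, 3)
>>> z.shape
(19, 7)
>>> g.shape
(3, 7)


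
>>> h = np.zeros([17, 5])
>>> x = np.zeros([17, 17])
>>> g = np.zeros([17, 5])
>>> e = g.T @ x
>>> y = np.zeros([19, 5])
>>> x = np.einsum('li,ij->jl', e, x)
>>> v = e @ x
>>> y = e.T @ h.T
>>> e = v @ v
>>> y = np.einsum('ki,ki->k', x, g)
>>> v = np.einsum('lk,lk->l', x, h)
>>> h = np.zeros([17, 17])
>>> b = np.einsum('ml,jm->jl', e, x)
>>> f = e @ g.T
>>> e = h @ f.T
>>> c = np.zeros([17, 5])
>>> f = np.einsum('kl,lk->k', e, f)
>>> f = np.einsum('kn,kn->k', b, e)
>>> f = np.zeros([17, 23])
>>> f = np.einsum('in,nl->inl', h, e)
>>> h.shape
(17, 17)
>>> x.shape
(17, 5)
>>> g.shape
(17, 5)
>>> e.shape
(17, 5)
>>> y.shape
(17,)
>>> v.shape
(17,)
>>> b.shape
(17, 5)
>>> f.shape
(17, 17, 5)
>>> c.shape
(17, 5)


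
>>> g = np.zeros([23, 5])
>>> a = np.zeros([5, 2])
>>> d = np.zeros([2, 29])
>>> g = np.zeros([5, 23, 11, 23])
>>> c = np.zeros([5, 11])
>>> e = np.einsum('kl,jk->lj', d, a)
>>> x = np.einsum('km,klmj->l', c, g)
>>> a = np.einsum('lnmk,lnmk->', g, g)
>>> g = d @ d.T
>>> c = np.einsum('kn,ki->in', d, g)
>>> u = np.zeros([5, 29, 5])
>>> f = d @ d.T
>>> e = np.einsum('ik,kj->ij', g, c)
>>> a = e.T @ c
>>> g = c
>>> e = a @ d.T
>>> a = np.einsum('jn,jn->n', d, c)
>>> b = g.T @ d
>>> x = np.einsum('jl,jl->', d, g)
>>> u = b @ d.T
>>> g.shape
(2, 29)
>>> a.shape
(29,)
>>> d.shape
(2, 29)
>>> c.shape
(2, 29)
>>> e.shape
(29, 2)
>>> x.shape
()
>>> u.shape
(29, 2)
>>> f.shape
(2, 2)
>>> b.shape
(29, 29)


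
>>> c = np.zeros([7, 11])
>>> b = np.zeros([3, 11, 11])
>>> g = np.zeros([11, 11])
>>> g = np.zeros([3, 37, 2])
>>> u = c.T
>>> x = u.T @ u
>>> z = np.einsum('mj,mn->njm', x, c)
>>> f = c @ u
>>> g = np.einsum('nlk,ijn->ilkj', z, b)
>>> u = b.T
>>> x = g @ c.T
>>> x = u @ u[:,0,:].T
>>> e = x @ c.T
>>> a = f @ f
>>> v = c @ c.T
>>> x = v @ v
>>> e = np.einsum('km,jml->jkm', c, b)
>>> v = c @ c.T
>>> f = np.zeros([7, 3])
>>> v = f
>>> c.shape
(7, 11)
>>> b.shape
(3, 11, 11)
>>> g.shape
(3, 7, 7, 11)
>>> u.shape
(11, 11, 3)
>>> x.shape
(7, 7)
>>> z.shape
(11, 7, 7)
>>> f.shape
(7, 3)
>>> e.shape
(3, 7, 11)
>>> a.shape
(7, 7)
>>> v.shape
(7, 3)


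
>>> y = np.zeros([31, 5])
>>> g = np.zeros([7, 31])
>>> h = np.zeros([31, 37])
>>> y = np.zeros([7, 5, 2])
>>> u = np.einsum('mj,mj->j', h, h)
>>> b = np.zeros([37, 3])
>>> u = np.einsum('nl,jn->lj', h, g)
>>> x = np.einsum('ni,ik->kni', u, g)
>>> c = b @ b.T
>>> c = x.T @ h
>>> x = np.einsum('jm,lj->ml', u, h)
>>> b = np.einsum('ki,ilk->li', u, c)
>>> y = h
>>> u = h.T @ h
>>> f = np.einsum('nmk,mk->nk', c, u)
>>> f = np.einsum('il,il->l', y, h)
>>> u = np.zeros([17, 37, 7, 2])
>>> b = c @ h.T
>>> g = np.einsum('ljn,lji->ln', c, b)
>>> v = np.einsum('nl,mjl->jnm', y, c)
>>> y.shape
(31, 37)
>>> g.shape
(7, 37)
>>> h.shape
(31, 37)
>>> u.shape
(17, 37, 7, 2)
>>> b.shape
(7, 37, 31)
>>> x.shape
(7, 31)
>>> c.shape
(7, 37, 37)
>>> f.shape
(37,)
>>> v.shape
(37, 31, 7)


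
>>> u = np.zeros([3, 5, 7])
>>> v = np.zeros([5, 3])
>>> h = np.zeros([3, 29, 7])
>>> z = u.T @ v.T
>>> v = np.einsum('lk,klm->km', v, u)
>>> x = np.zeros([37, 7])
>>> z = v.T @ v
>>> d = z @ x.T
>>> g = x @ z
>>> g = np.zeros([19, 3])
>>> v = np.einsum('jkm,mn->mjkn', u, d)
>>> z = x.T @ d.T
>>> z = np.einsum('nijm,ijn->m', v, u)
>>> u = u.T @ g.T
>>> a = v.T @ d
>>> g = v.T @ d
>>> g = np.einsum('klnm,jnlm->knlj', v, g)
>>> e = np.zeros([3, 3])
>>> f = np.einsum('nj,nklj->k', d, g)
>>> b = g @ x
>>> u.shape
(7, 5, 19)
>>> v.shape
(7, 3, 5, 37)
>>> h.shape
(3, 29, 7)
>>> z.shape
(37,)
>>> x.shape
(37, 7)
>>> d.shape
(7, 37)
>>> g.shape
(7, 5, 3, 37)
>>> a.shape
(37, 5, 3, 37)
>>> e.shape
(3, 3)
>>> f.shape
(5,)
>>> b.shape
(7, 5, 3, 7)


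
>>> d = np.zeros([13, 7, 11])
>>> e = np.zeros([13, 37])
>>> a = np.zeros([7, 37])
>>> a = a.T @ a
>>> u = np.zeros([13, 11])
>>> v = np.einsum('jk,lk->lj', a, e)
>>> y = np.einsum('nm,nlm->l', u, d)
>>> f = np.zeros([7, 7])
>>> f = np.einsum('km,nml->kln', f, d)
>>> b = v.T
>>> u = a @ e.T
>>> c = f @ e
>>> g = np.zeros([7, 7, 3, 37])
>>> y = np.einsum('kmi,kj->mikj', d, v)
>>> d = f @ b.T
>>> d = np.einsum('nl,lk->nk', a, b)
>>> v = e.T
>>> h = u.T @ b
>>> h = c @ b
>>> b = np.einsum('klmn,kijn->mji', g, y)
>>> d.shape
(37, 13)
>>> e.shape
(13, 37)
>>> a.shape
(37, 37)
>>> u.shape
(37, 13)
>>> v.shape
(37, 13)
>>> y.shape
(7, 11, 13, 37)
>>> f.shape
(7, 11, 13)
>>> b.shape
(3, 13, 11)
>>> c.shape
(7, 11, 37)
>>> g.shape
(7, 7, 3, 37)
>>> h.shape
(7, 11, 13)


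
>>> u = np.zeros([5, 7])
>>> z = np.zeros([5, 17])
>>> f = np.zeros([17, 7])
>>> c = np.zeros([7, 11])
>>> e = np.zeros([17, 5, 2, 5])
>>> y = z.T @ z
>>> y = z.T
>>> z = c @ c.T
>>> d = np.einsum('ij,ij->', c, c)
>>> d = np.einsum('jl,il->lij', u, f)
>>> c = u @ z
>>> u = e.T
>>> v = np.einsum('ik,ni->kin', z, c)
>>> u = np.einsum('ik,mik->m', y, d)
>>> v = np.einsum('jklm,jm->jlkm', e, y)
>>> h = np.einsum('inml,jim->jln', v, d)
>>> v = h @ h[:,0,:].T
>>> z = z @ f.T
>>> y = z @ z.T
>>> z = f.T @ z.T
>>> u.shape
(7,)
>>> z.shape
(7, 7)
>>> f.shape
(17, 7)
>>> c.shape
(5, 7)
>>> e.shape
(17, 5, 2, 5)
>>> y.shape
(7, 7)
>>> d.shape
(7, 17, 5)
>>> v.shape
(7, 5, 7)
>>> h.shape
(7, 5, 2)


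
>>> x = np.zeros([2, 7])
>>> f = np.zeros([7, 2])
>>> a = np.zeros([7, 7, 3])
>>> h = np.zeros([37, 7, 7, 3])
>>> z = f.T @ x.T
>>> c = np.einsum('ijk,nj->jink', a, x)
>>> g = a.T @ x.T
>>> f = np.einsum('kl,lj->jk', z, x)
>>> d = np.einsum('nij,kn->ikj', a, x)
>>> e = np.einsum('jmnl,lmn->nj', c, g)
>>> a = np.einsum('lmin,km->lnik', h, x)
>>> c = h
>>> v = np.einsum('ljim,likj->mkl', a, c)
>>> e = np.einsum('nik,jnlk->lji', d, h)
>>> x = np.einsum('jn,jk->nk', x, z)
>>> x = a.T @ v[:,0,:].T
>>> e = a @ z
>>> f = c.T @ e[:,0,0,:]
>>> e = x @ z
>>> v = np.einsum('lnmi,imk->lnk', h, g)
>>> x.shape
(2, 7, 3, 2)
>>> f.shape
(3, 7, 7, 2)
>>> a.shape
(37, 3, 7, 2)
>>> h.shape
(37, 7, 7, 3)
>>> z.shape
(2, 2)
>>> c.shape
(37, 7, 7, 3)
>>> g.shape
(3, 7, 2)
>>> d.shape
(7, 2, 3)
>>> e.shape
(2, 7, 3, 2)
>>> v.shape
(37, 7, 2)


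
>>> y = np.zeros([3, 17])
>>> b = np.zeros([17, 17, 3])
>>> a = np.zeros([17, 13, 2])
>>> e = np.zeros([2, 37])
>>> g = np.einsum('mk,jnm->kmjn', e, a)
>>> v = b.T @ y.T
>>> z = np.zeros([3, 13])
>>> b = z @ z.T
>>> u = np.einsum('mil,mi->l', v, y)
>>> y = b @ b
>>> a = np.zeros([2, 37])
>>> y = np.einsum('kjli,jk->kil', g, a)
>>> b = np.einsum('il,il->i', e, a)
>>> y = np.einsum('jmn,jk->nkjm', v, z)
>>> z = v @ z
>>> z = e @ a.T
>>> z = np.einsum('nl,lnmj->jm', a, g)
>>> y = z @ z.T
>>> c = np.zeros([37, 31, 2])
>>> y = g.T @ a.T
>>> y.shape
(13, 17, 2, 2)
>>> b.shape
(2,)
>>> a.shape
(2, 37)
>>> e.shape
(2, 37)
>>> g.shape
(37, 2, 17, 13)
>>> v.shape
(3, 17, 3)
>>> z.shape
(13, 17)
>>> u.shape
(3,)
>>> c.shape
(37, 31, 2)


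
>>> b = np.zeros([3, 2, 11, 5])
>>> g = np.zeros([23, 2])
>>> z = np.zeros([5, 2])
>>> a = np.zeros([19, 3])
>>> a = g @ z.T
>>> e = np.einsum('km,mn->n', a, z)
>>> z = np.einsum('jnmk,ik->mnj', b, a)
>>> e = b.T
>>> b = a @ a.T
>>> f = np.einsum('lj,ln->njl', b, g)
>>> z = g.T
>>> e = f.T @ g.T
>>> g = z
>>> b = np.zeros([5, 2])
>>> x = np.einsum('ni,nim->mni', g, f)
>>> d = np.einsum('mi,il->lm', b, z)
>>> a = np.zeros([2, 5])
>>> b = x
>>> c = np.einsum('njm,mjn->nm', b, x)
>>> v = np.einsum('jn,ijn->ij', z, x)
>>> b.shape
(23, 2, 23)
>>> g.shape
(2, 23)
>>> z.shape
(2, 23)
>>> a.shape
(2, 5)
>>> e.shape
(23, 23, 23)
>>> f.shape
(2, 23, 23)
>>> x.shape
(23, 2, 23)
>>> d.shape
(23, 5)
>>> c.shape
(23, 23)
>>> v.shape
(23, 2)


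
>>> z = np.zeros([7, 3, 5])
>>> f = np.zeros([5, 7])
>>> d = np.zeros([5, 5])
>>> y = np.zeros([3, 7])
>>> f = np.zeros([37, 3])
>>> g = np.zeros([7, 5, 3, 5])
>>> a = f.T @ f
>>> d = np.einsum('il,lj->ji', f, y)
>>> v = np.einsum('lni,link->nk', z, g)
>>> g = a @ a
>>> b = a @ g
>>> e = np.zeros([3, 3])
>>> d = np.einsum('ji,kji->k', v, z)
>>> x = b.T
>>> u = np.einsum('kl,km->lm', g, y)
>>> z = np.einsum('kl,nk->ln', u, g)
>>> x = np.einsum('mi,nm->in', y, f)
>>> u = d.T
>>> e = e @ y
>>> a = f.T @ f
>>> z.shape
(7, 3)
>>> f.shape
(37, 3)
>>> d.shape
(7,)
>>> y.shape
(3, 7)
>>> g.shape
(3, 3)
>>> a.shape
(3, 3)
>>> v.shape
(3, 5)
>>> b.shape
(3, 3)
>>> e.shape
(3, 7)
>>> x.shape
(7, 37)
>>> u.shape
(7,)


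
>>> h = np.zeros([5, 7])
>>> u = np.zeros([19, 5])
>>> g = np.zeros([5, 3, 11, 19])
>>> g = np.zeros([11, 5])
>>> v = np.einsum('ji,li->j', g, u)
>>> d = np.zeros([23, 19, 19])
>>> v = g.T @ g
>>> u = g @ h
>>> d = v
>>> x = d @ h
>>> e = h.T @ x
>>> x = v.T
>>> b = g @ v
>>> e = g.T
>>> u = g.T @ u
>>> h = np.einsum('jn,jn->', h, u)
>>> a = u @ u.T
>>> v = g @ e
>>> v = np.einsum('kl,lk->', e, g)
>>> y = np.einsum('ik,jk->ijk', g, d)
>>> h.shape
()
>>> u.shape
(5, 7)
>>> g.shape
(11, 5)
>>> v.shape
()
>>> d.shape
(5, 5)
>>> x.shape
(5, 5)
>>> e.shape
(5, 11)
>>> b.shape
(11, 5)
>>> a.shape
(5, 5)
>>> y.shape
(11, 5, 5)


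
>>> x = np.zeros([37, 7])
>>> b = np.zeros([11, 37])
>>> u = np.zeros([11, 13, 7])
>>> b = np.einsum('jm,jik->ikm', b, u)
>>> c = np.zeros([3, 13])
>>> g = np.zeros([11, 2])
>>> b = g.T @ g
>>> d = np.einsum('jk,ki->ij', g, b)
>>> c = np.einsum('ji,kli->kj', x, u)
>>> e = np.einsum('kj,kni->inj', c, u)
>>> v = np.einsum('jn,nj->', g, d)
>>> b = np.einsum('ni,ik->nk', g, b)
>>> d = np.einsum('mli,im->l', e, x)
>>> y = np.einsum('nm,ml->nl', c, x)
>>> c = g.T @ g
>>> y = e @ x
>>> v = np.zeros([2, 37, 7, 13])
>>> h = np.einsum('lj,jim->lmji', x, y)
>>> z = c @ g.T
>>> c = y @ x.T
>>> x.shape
(37, 7)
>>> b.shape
(11, 2)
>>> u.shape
(11, 13, 7)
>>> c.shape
(7, 13, 37)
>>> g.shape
(11, 2)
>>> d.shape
(13,)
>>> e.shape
(7, 13, 37)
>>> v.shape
(2, 37, 7, 13)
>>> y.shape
(7, 13, 7)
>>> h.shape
(37, 7, 7, 13)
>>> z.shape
(2, 11)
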